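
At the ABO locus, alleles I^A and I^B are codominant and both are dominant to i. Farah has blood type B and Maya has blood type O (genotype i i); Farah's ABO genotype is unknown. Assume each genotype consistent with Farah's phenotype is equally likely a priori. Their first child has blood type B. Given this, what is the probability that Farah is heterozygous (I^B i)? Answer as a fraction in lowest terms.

Possible genotypes: Farah ∈ {I^B I^B, I^B i}; Maya ∈ {i i}.
Weight each parental genotype pair by prior × P(type-B child):
  I^B I^B × i i: posterior weight 2/3.
  I^B i × i i: posterior weight 1/3.
Sum the posterior weight over pairs where Farah is I^B i: 1/3.

1/3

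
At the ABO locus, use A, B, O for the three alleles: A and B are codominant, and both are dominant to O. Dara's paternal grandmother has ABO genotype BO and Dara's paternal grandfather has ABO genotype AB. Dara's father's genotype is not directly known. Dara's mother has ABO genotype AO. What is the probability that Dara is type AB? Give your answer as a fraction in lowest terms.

1/4

Dara's father's ABO genotype from BO × AB: 1/4 AB, 1/4 AO, 1/4 BB, 1/4 BO.
Crossing each possibility with the mother AO and summing P(type AB): 1/4·1/4 + 1/4·0 + 1/4·1/2 + 1/4·1/4 = 1/4.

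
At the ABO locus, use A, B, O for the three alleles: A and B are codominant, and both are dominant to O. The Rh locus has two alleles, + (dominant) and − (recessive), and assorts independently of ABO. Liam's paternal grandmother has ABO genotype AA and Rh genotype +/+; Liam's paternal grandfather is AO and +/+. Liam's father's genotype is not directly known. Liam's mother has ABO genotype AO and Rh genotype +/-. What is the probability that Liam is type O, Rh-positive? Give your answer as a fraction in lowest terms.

1/8

Liam's father's ABO genotype from AA × AO: 1/2 AA, 1/2 AO.
Crossing each possibility with the mother AO and summing P(type O): 1/2·0 + 1/2·1/4 = 1/8.
Similarly for Rh via the father's Rh distribution: P(Rh+) = 1.
Independent loci: 1/8 × 1 = 1/8.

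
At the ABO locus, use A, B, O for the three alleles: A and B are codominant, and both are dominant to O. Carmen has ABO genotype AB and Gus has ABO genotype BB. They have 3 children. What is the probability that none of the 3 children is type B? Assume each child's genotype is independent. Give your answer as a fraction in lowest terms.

ABO cross AB × BB → 1/2 B, 1/2 AB.
So P(type B) = 1/2 per child.
P(not type B) = 1/2 for one child; (1/2)^3 = 1/8.

1/8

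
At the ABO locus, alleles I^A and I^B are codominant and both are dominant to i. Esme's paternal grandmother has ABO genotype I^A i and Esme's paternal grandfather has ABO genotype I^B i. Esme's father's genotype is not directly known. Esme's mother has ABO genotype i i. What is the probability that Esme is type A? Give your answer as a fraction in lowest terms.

Esme's father's ABO genotype from I^A i × I^B i: 1/4 I^A I^B, 1/4 I^A i, 1/4 I^B i, 1/4 i i.
Crossing each possibility with the mother i i and summing P(type A): 1/4·1/2 + 1/4·1/2 + 1/4·0 + 1/4·0 = 1/4.

1/4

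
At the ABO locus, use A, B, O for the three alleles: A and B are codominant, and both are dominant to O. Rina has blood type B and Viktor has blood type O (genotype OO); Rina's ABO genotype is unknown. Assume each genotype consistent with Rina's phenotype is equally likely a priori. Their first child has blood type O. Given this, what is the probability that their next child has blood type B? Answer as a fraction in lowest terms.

Possible genotypes: Rina ∈ {BB, BO}; Viktor ∈ {OO}.
Weight each parental genotype pair by prior × P(type-O child):
  BO × OO: posterior weight 1; P(next child type B) = 1/2.
Weighted sum = 1/2.

1/2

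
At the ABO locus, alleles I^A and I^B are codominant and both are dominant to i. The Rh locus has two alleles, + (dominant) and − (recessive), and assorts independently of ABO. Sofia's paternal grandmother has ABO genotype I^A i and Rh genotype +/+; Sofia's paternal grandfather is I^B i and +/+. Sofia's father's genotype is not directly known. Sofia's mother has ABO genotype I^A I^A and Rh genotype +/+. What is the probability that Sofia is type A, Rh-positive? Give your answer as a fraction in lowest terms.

Sofia's father's ABO genotype from I^A i × I^B i: 1/4 I^A I^B, 1/4 I^A i, 1/4 I^B i, 1/4 i i.
Crossing each possibility with the mother I^A I^A and summing P(type A): 1/4·1/2 + 1/4·1 + 1/4·1/2 + 1/4·1 = 3/4.
Similarly for Rh via the father's Rh distribution: P(Rh+) = 1.
Independent loci: 3/4 × 1 = 3/4.

3/4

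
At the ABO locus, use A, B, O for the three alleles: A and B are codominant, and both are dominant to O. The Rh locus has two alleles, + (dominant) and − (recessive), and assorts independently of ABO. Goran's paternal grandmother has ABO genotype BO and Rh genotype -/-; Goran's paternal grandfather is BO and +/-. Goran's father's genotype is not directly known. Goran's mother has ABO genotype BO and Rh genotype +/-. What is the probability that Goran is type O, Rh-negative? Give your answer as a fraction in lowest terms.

3/32

Goran's father's ABO genotype from BO × BO: 1/4 BB, 1/2 BO, 1/4 OO.
Crossing each possibility with the mother BO and summing P(type O): 1/4·0 + 1/2·1/4 + 1/4·1/2 = 1/4.
Similarly for Rh via the father's Rh distribution: P(Rh-) = 3/8.
Independent loci: 1/4 × 3/8 = 3/32.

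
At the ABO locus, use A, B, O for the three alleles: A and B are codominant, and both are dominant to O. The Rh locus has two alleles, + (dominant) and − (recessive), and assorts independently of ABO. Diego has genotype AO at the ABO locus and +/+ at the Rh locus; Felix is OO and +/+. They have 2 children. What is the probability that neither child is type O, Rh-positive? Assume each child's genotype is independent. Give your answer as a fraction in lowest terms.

1/4

ABO cross AO × OO → 1/2 O, 1/2 A.
Rh cross +/+ × +/+ → 1 Rh+; so P(type O, Rh-positive) = 1/2 × 1 = 1/2 per child.
P(not type O, Rh-positive) = 1/2 for one child; (1/2)^2 = 1/4.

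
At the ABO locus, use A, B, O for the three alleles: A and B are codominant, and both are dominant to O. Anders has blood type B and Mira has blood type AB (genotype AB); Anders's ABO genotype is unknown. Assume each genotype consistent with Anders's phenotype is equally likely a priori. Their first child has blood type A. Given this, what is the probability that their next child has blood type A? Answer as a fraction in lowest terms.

1/4

Possible genotypes: Anders ∈ {BB, BO}; Mira ∈ {AB}.
Weight each parental genotype pair by prior × P(type-A child):
  BO × AB: posterior weight 1; P(next child type A) = 1/4.
Weighted sum = 1/4.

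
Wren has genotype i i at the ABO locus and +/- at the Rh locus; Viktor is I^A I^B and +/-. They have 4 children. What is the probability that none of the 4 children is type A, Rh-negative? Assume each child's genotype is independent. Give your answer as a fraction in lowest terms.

ABO cross i i × I^A I^B → 1/2 A, 1/2 B.
Rh cross +/- × +/- → 3/4 Rh+, 1/4 Rh-; so P(type A, Rh-negative) = 1/2 × 1/4 = 1/8 per child.
P(not type A, Rh-negative) = 7/8 for one child; (7/8)^4 = 2401/4096.

2401/4096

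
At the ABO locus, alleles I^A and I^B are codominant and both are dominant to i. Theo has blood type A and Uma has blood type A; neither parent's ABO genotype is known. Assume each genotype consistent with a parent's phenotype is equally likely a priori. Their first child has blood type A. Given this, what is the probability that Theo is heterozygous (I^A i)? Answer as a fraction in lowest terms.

Possible genotypes: Theo ∈ {I^A I^A, I^A i}; Uma ∈ {I^A I^A, I^A i}.
Weight each parental genotype pair by prior × P(type-A child):
  I^A I^A × I^A I^A: posterior weight 4/15.
  I^A I^A × I^A i: posterior weight 4/15.
  I^A i × I^A I^A: posterior weight 4/15.
  I^A i × I^A i: posterior weight 1/5.
Sum the posterior weight over pairs where Theo is I^A i: 7/15.

7/15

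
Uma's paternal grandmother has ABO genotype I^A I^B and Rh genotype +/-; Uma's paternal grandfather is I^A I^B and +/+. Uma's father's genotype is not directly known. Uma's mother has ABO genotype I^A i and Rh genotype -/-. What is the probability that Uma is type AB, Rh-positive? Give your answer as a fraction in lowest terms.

Uma's father's ABO genotype from I^A I^B × I^A I^B: 1/4 I^A I^A, 1/2 I^A I^B, 1/4 I^B I^B.
Crossing each possibility with the mother I^A i and summing P(type AB): 1/4·0 + 1/2·1/4 + 1/4·1/2 = 1/4.
Similarly for Rh via the father's Rh distribution: P(Rh+) = 3/4.
Independent loci: 1/4 × 3/4 = 3/16.

3/16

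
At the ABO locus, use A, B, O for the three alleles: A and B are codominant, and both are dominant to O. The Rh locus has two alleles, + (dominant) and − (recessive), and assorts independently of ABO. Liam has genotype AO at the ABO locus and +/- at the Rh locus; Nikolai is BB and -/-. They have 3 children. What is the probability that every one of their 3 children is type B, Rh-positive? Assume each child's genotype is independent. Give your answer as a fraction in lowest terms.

1/64

ABO cross AO × BB → 1/2 B, 1/2 AB.
Rh cross +/- × -/- → 1/2 Rh+, 1/2 Rh-; so P(type B, Rh-positive) = 1/2 × 1/2 = 1/4 per child.
All 3 independent: (1/4)^3 = 1/64.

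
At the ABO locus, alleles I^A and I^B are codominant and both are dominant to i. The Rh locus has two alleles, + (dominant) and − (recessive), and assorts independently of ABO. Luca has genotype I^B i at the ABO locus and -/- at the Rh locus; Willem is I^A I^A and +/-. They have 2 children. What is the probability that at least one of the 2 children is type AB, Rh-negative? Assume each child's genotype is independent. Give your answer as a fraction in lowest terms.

7/16

ABO cross I^B i × I^A I^A → 1/2 A, 1/2 AB.
Rh cross -/- × +/- → 1/2 Rh+, 1/2 Rh-; so P(type AB, Rh-negative) = 1/2 × 1/2 = 1/4 per child.
P(none) = (3/4)^2 = 9/16; P(at least one) = 1 − 9/16 = 7/16.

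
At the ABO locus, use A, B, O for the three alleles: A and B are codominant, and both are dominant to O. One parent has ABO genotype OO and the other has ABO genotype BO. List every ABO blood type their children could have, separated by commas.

O, B

Gametes from OO × BO give offspring ABO genotypes BO, OO, i.e. phenotypes O, B.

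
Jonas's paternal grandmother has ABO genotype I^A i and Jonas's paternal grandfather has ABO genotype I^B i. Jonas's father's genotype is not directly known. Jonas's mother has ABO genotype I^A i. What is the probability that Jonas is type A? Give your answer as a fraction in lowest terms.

1/2

Jonas's father's ABO genotype from I^A i × I^B i: 1/4 I^A I^B, 1/4 I^A i, 1/4 I^B i, 1/4 i i.
Crossing each possibility with the mother I^A i and summing P(type A): 1/4·1/2 + 1/4·3/4 + 1/4·1/4 + 1/4·1/2 = 1/2.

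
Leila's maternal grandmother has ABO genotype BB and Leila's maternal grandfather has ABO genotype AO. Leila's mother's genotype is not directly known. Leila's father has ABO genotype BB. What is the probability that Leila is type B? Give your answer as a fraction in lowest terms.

3/4

Leila's mother's ABO genotype from BB × AO: 1/2 AB, 1/2 BO.
Crossing each possibility with the father BB and summing P(type B): 1/2·1/2 + 1/2·1 = 3/4.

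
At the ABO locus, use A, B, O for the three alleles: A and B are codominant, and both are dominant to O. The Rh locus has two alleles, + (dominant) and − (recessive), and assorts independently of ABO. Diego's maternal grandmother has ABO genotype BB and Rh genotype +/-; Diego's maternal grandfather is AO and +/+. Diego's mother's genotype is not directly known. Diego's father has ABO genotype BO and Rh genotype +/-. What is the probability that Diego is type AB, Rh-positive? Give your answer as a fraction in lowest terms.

7/64

Diego's mother's ABO genotype from BB × AO: 1/2 AB, 1/2 BO.
Crossing each possibility with the father BO and summing P(type AB): 1/2·1/4 + 1/2·0 = 1/8.
Similarly for Rh via the mother's Rh distribution: P(Rh+) = 7/8.
Independent loci: 1/8 × 7/8 = 7/64.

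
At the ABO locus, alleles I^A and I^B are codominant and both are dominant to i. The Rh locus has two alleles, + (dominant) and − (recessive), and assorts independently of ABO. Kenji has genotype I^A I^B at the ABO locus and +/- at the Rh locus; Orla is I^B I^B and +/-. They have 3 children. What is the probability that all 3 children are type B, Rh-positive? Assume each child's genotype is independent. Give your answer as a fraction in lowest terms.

ABO cross I^A I^B × I^B I^B → 1/2 B, 1/2 AB.
Rh cross +/- × +/- → 3/4 Rh+, 1/4 Rh-; so P(type B, Rh-positive) = 1/2 × 3/4 = 3/8 per child.
All 3 independent: (3/8)^3 = 27/512.

27/512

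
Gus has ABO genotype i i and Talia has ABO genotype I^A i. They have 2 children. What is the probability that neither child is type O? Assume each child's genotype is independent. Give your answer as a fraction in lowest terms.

ABO cross i i × I^A i → 1/2 O, 1/2 A.
So P(type O) = 1/2 per child.
P(not type O) = 1/2 for one child; (1/2)^2 = 1/4.

1/4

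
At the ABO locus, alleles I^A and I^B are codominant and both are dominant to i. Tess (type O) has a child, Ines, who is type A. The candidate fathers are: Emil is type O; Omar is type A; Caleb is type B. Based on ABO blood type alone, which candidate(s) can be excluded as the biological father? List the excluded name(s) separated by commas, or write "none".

A candidate is excluded only if no genotype consistent with his phenotype could produce a type A child with a type O mother.
Emil (type O): no genotype consistent with that phenotype can produce a type-A child with a type-O mother.
Caleb (type B): no genotype consistent with that phenotype can produce a type-A child with a type-O mother.

Emil, Caleb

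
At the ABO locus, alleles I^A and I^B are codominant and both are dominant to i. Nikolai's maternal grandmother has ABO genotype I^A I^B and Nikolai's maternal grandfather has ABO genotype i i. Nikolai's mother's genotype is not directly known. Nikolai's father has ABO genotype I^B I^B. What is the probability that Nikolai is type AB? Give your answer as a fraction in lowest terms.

Nikolai's mother's ABO genotype from I^A I^B × i i: 1/2 I^A i, 1/2 I^B i.
Crossing each possibility with the father I^B I^B and summing P(type AB): 1/2·1/2 + 1/2·0 = 1/4.

1/4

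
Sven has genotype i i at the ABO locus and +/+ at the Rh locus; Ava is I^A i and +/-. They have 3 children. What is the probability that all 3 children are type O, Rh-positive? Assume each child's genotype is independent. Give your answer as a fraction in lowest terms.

1/8

ABO cross i i × I^A i → 1/2 O, 1/2 A.
Rh cross +/+ × +/- → 1 Rh+; so P(type O, Rh-positive) = 1/2 × 1 = 1/2 per child.
All 3 independent: (1/2)^3 = 1/8.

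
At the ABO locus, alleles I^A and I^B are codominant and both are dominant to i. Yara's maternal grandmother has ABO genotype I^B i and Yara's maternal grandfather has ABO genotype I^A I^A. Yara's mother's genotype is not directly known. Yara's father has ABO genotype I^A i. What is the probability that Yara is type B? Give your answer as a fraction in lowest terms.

1/8

Yara's mother's ABO genotype from I^B i × I^A I^A: 1/2 I^A I^B, 1/2 I^A i.
Crossing each possibility with the father I^A i and summing P(type B): 1/2·1/4 + 1/2·0 = 1/8.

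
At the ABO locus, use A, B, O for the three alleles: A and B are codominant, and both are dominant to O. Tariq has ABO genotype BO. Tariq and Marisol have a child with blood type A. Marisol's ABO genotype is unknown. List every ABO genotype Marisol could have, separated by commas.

For each candidate genotype of Marisol, check whether crossing it with BO can produce every observed child phenotype.
  AA → possible child types {A, AB} ✓
  AB → possible child types {A, B, AB} ✓
  AO → possible child types {O, A, B, AB} ✓
  BB → possible child types {B} ✗
  BO → possible child types {O, B} ✗
  OO → possible child types {O, B} ✗

AA, AB, AO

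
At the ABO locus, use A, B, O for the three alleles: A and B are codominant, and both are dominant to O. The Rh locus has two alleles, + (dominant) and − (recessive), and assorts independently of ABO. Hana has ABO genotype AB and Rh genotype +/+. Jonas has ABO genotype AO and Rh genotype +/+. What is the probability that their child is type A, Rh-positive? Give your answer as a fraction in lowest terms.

ABO cross AB × AO → offspring phenotypes: 1/2 A, 1/4 B, 1/4 AB.
Rh cross +/+ × +/+ → 1 Rh+.
Independent loci: P(type A, Rh-positive) = 1/2 × 1 = 1/2.

1/2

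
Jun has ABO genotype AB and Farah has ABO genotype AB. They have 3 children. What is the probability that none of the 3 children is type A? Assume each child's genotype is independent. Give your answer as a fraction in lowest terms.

27/64

ABO cross AB × AB → 1/4 A, 1/4 B, 1/2 AB.
So P(type A) = 1/4 per child.
P(not type A) = 3/4 for one child; (3/4)^3 = 27/64.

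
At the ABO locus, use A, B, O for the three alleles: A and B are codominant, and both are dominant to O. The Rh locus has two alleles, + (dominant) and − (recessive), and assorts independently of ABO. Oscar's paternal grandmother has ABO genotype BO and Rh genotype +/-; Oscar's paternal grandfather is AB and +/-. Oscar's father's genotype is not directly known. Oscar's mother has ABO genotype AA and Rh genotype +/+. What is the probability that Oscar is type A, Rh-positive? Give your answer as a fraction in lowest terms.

1/2

Oscar's father's ABO genotype from BO × AB: 1/4 AB, 1/4 AO, 1/4 BB, 1/4 BO.
Crossing each possibility with the mother AA and summing P(type A): 1/4·1/2 + 1/4·1 + 1/4·0 + 1/4·1/2 = 1/2.
Similarly for Rh via the father's Rh distribution: P(Rh+) = 1.
Independent loci: 1/2 × 1 = 1/2.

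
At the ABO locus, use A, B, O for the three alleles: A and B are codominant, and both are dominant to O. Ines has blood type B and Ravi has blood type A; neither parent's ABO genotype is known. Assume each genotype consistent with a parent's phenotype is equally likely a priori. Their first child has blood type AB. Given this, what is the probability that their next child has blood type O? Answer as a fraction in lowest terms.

Possible genotypes: Ines ∈ {BB, BO}; Ravi ∈ {AA, AO}.
Weight each parental genotype pair by prior × P(type-AB child):
  BB × AA: posterior weight 4/9; P(next child type O) = 0.
  BB × AO: posterior weight 2/9; P(next child type O) = 0.
  BO × AA: posterior weight 2/9; P(next child type O) = 0.
  BO × AO: posterior weight 1/9; P(next child type O) = 1/4.
Weighted sum = 1/36.

1/36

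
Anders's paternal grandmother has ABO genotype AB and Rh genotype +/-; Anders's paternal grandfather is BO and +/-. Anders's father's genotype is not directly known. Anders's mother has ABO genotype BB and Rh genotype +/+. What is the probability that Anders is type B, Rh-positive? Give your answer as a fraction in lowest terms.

3/4

Anders's father's ABO genotype from AB × BO: 1/4 AB, 1/4 AO, 1/4 BB, 1/4 BO.
Crossing each possibility with the mother BB and summing P(type B): 1/4·1/2 + 1/4·1/2 + 1/4·1 + 1/4·1 = 3/4.
Similarly for Rh via the father's Rh distribution: P(Rh+) = 1.
Independent loci: 3/4 × 1 = 3/4.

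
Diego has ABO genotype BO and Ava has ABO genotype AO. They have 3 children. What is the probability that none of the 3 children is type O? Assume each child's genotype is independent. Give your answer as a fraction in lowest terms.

ABO cross BO × AO → 1/4 O, 1/4 A, 1/4 B, 1/4 AB.
So P(type O) = 1/4 per child.
P(not type O) = 3/4 for one child; (3/4)^3 = 27/64.

27/64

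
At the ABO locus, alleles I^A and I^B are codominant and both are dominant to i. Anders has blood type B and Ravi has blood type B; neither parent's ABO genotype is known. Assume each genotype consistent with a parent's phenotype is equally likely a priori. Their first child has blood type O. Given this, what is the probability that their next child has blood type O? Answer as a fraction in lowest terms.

1/4

Possible genotypes: Anders ∈ {I^B I^B, I^B i}; Ravi ∈ {I^B I^B, I^B i}.
Weight each parental genotype pair by prior × P(type-O child):
  I^B i × I^B i: posterior weight 1; P(next child type O) = 1/4.
Weighted sum = 1/4.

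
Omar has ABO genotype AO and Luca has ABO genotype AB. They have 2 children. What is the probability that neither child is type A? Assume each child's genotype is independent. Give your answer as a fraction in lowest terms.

ABO cross AO × AB → 1/2 A, 1/4 B, 1/4 AB.
So P(type A) = 1/2 per child.
P(not type A) = 1/2 for one child; (1/2)^2 = 1/4.

1/4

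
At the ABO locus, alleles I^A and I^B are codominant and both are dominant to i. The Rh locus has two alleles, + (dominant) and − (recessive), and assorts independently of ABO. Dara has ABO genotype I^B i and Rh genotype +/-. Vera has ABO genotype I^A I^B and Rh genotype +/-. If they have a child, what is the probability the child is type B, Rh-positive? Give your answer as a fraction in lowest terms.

ABO cross I^B i × I^A I^B → offspring phenotypes: 1/4 A, 1/2 B, 1/4 AB.
Rh cross +/- × +/- → 3/4 Rh+, 1/4 Rh-.
Independent loci: P(type B, Rh-positive) = 1/2 × 3/4 = 3/8.

3/8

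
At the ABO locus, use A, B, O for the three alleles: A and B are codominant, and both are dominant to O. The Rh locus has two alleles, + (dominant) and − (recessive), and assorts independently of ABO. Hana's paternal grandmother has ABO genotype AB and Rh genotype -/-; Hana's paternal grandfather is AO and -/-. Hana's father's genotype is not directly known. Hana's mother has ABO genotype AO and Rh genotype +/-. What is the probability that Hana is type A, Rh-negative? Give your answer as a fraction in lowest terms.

Hana's father's ABO genotype from AB × AO: 1/4 AA, 1/4 AB, 1/4 AO, 1/4 BO.
Crossing each possibility with the mother AO and summing P(type A): 1/4·1 + 1/4·1/2 + 1/4·3/4 + 1/4·1/4 = 5/8.
Similarly for Rh via the father's Rh distribution: P(Rh-) = 1/2.
Independent loci: 5/8 × 1/2 = 5/16.

5/16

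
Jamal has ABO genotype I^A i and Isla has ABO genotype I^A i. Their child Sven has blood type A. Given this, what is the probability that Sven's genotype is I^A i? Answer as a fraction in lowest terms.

2/3

Cross I^A i × I^A i → 1/4 I^A I^A, 1/2 I^A i, 1/4 i i.
Type-A genotypes among offspring: I^A I^A (1/4), I^A i (1/2); total 3/4.
P(I^A i | type A) = (1/2) / (3/4) = 2/3.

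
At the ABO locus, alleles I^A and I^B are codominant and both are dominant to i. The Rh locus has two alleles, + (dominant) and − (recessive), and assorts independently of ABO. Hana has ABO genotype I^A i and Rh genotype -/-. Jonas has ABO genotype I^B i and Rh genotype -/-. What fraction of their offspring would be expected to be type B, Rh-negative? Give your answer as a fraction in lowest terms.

ABO cross I^A i × I^B i → offspring phenotypes: 1/4 O, 1/4 A, 1/4 B, 1/4 AB.
Rh cross -/- × -/- → 1 Rh-.
Independent loci: P(type B, Rh-negative) = 1/4 × 1 = 1/4.

1/4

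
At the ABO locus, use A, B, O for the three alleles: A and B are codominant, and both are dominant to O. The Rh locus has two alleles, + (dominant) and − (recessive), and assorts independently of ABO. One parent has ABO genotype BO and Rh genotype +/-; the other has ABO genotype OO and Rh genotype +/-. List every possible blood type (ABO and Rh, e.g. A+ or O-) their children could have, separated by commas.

O+, O-, B+, B-

Gametes from BO × OO give offspring ABO genotypes BO, OO, i.e. phenotypes O, B.
Rh cross +/- × +/- → phenotypes Rh+, Rh-.
Combining independently: O+, O-, B+, B-.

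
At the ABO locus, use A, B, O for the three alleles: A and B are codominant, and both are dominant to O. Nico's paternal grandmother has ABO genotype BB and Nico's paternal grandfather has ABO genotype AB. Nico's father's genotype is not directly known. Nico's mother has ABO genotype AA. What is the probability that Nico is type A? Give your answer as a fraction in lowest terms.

1/4

Nico's father's ABO genotype from BB × AB: 1/2 AB, 1/2 BB.
Crossing each possibility with the mother AA and summing P(type A): 1/2·1/2 + 1/2·0 = 1/4.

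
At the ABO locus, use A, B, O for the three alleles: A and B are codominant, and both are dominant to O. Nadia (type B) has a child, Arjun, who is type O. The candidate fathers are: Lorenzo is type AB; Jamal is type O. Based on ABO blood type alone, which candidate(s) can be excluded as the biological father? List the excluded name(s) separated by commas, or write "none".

A candidate is excluded only if no genotype consistent with his phenotype could produce a type O child with a type B mother.
Lorenzo (type AB): no genotype consistent with that phenotype can produce a type-O child with a type-B mother.

Lorenzo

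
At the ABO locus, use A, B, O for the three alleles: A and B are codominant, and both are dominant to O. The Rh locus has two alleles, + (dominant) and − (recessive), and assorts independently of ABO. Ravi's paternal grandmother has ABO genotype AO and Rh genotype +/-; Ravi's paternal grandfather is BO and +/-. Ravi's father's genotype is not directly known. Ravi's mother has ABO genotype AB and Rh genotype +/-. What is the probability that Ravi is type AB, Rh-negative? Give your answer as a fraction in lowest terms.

1/16

Ravi's father's ABO genotype from AO × BO: 1/4 AB, 1/4 AO, 1/4 BO, 1/4 OO.
Crossing each possibility with the mother AB and summing P(type AB): 1/4·1/2 + 1/4·1/4 + 1/4·1/4 + 1/4·0 = 1/4.
Similarly for Rh via the father's Rh distribution: P(Rh-) = 1/4.
Independent loci: 1/4 × 1/4 = 1/16.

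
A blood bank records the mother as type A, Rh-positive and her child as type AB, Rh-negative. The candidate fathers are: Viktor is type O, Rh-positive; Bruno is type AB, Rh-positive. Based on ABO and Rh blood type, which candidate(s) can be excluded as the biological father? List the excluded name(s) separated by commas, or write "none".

A candidate is excluded only if no genotype consistent with his phenotype could produce a type AB, Rh-negative child with a type A, Rh-positive mother.
Viktor (type O, Rh+): no genotype consistent with that phenotype can produce a type-AB Rh- child with a type-A mother.

Viktor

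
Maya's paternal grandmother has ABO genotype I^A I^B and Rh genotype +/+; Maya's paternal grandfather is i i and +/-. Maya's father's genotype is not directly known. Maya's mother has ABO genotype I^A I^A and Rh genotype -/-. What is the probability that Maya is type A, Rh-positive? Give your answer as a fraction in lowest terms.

9/16

Maya's father's ABO genotype from I^A I^B × i i: 1/2 I^A i, 1/2 I^B i.
Crossing each possibility with the mother I^A I^A and summing P(type A): 1/2·1 + 1/2·1/2 = 3/4.
Similarly for Rh via the father's Rh distribution: P(Rh+) = 3/4.
Independent loci: 3/4 × 3/4 = 9/16.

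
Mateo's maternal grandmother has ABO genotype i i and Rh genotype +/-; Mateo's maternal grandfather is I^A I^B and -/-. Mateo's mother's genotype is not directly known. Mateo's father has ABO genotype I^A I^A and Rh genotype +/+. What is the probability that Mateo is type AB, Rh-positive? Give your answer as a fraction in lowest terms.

1/4

Mateo's mother's ABO genotype from i i × I^A I^B: 1/2 I^A i, 1/2 I^B i.
Crossing each possibility with the father I^A I^A and summing P(type AB): 1/2·0 + 1/2·1/2 = 1/4.
Similarly for Rh via the mother's Rh distribution: P(Rh+) = 1.
Independent loci: 1/4 × 1 = 1/4.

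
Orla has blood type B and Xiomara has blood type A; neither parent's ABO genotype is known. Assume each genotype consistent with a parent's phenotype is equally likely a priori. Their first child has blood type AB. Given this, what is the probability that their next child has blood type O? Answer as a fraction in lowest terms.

1/36

Possible genotypes: Orla ∈ {I^B I^B, I^B i}; Xiomara ∈ {I^A I^A, I^A i}.
Weight each parental genotype pair by prior × P(type-AB child):
  I^B I^B × I^A I^A: posterior weight 4/9; P(next child type O) = 0.
  I^B I^B × I^A i: posterior weight 2/9; P(next child type O) = 0.
  I^B i × I^A I^A: posterior weight 2/9; P(next child type O) = 0.
  I^B i × I^A i: posterior weight 1/9; P(next child type O) = 1/4.
Weighted sum = 1/36.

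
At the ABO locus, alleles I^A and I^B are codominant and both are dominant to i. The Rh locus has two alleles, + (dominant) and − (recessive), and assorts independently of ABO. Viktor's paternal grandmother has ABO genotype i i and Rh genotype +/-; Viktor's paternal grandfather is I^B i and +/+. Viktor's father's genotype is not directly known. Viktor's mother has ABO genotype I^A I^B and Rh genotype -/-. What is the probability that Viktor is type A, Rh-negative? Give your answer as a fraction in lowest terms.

Viktor's father's ABO genotype from i i × I^B i: 1/2 I^B i, 1/2 i i.
Crossing each possibility with the mother I^A I^B and summing P(type A): 1/2·1/4 + 1/2·1/2 = 3/8.
Similarly for Rh via the father's Rh distribution: P(Rh-) = 1/4.
Independent loci: 3/8 × 1/4 = 3/32.

3/32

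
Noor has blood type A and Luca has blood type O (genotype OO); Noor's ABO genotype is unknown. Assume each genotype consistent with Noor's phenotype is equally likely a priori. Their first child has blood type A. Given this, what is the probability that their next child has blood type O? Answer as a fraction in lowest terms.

Possible genotypes: Noor ∈ {AA, AO}; Luca ∈ {OO}.
Weight each parental genotype pair by prior × P(type-A child):
  AA × OO: posterior weight 2/3; P(next child type O) = 0.
  AO × OO: posterior weight 1/3; P(next child type O) = 1/2.
Weighted sum = 1/6.

1/6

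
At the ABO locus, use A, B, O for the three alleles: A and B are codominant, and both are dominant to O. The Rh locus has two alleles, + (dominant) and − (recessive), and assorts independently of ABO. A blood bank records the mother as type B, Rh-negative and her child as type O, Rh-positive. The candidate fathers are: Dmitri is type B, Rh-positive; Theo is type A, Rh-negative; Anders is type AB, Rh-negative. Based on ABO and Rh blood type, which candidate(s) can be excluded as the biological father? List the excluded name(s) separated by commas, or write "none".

Theo, Anders

A candidate is excluded only if no genotype consistent with his phenotype could produce a type O, Rh-positive child with a type B, Rh-negative mother.
Theo (type A, Rh-): no genotype consistent with that phenotype can produce a type-O Rh+ child with a type-B mother.
Anders (type AB, Rh-): no genotype consistent with that phenotype can produce a type-O Rh+ child with a type-B mother.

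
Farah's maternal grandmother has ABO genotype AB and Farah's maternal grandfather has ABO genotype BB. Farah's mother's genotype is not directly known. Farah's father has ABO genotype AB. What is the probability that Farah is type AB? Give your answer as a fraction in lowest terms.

Farah's mother's ABO genotype from AB × BB: 1/2 AB, 1/2 BB.
Crossing each possibility with the father AB and summing P(type AB): 1/2·1/2 + 1/2·1/2 = 1/2.

1/2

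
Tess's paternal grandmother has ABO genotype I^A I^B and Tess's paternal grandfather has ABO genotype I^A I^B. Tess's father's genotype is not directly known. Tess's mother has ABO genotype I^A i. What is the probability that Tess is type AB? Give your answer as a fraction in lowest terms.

1/4

Tess's father's ABO genotype from I^A I^B × I^A I^B: 1/4 I^A I^A, 1/2 I^A I^B, 1/4 I^B I^B.
Crossing each possibility with the mother I^A i and summing P(type AB): 1/4·0 + 1/2·1/4 + 1/4·1/2 = 1/4.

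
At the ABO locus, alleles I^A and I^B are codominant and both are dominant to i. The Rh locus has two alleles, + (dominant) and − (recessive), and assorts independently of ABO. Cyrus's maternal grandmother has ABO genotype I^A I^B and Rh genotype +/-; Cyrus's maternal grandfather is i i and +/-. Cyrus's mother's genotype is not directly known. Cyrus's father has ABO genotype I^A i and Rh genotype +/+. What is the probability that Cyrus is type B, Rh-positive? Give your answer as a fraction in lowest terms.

Cyrus's mother's ABO genotype from I^A I^B × i i: 1/2 I^A i, 1/2 I^B i.
Crossing each possibility with the father I^A i and summing P(type B): 1/2·0 + 1/2·1/4 = 1/8.
Similarly for Rh via the mother's Rh distribution: P(Rh+) = 1.
Independent loci: 1/8 × 1 = 1/8.

1/8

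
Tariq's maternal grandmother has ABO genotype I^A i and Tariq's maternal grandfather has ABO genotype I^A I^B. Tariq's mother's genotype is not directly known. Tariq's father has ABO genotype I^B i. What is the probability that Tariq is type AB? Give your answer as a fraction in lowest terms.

Tariq's mother's ABO genotype from I^A i × I^A I^B: 1/4 I^A I^A, 1/4 I^A I^B, 1/4 I^A i, 1/4 I^B i.
Crossing each possibility with the father I^B i and summing P(type AB): 1/4·1/2 + 1/4·1/4 + 1/4·1/4 + 1/4·0 = 1/4.

1/4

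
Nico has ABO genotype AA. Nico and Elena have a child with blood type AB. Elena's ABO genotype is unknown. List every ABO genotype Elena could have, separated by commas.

For each candidate genotype of Elena, check whether crossing it with AA can produce every observed child phenotype.
  AA → possible child types {A} ✗
  AB → possible child types {A, AB} ✓
  AO → possible child types {A} ✗
  BB → possible child types {AB} ✓
  BO → possible child types {A, AB} ✓
  OO → possible child types {A} ✗

AB, BB, BO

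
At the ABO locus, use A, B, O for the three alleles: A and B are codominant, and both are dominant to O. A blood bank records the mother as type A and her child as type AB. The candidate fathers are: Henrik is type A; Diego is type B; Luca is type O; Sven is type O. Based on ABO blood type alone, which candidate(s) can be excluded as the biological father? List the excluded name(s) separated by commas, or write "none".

A candidate is excluded only if no genotype consistent with his phenotype could produce a type AB child with a type A mother.
Henrik (type A): no genotype consistent with that phenotype can produce a type-AB child with a type-A mother.
Luca (type O): no genotype consistent with that phenotype can produce a type-AB child with a type-A mother.
Sven (type O): no genotype consistent with that phenotype can produce a type-AB child with a type-A mother.

Henrik, Luca, Sven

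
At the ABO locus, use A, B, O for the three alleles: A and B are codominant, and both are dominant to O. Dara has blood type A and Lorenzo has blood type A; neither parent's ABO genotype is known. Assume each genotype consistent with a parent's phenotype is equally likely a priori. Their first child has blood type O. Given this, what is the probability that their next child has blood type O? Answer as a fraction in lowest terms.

Possible genotypes: Dara ∈ {AA, AO}; Lorenzo ∈ {AA, AO}.
Weight each parental genotype pair by prior × P(type-O child):
  AO × AO: posterior weight 1; P(next child type O) = 1/4.
Weighted sum = 1/4.

1/4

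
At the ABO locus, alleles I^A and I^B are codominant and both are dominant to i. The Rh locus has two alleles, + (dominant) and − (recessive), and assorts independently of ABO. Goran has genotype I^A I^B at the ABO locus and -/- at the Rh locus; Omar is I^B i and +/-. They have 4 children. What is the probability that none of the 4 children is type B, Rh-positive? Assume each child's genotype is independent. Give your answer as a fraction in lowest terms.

81/256

ABO cross I^A I^B × I^B i → 1/4 A, 1/2 B, 1/4 AB.
Rh cross -/- × +/- → 1/2 Rh+, 1/2 Rh-; so P(type B, Rh-positive) = 1/2 × 1/2 = 1/4 per child.
P(not type B, Rh-positive) = 3/4 for one child; (3/4)^4 = 81/256.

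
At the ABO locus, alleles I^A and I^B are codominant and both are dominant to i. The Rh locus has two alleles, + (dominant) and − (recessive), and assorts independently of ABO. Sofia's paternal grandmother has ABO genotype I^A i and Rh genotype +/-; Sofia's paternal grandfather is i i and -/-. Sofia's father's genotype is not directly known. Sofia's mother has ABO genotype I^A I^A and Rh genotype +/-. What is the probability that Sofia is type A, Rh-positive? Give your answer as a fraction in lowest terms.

5/8

Sofia's father's ABO genotype from I^A i × i i: 1/2 I^A i, 1/2 i i.
Crossing each possibility with the mother I^A I^A and summing P(type A): 1/2·1 + 1/2·1 = 1.
Similarly for Rh via the father's Rh distribution: P(Rh+) = 5/8.
Independent loci: 1 × 5/8 = 5/8.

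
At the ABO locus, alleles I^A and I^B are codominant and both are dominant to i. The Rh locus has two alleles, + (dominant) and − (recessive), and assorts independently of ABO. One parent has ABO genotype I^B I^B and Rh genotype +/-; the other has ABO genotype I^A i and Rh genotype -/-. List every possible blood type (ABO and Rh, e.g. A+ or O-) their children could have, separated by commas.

B+, B-, AB+, AB-

Gametes from I^B I^B × I^A i give offspring ABO genotypes I^A I^B, I^B i, i.e. phenotypes B, AB.
Rh cross +/- × -/- → phenotypes Rh+, Rh-.
Combining independently: B+, B-, AB+, AB-.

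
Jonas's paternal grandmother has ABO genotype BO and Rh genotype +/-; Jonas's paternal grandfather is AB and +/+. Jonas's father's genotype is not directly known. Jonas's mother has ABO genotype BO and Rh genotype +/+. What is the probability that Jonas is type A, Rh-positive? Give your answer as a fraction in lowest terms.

1/8

Jonas's father's ABO genotype from BO × AB: 1/4 AB, 1/4 AO, 1/4 BB, 1/4 BO.
Crossing each possibility with the mother BO and summing P(type A): 1/4·1/4 + 1/4·1/4 + 1/4·0 + 1/4·0 = 1/8.
Similarly for Rh via the father's Rh distribution: P(Rh+) = 1.
Independent loci: 1/8 × 1 = 1/8.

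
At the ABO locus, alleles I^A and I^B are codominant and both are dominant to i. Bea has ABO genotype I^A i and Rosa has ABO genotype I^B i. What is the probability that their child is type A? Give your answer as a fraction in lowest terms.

1/4

ABO cross I^A i × I^B i → offspring phenotypes: 1/4 O, 1/4 A, 1/4 B, 1/4 AB.
So P(type A) = 1/4.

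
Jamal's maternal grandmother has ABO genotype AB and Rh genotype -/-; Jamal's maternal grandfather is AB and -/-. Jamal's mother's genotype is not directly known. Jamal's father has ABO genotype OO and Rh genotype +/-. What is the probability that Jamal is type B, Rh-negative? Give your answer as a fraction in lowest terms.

Jamal's mother's ABO genotype from AB × AB: 1/4 AA, 1/2 AB, 1/4 BB.
Crossing each possibility with the father OO and summing P(type B): 1/4·0 + 1/2·1/2 + 1/4·1 = 1/2.
Similarly for Rh via the mother's Rh distribution: P(Rh-) = 1/2.
Independent loci: 1/2 × 1/2 = 1/4.

1/4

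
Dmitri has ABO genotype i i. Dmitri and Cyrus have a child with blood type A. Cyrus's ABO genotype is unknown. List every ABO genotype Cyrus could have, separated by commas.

I^A I^A, I^A I^B, I^A i

For each candidate genotype of Cyrus, check whether crossing it with i i can produce every observed child phenotype.
  I^A I^A → possible child types {A} ✓
  I^A I^B → possible child types {A, B} ✓
  I^A i → possible child types {O, A} ✓
  I^B I^B → possible child types {B} ✗
  I^B i → possible child types {O, B} ✗
  i i → possible child types {O} ✗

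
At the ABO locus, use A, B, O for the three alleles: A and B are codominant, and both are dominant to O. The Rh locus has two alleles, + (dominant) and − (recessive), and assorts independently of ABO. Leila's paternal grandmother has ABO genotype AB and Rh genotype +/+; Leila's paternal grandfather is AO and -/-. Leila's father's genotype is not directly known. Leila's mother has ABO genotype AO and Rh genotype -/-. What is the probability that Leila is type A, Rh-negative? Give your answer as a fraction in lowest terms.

5/16

Leila's father's ABO genotype from AB × AO: 1/4 AA, 1/4 AB, 1/4 AO, 1/4 BO.
Crossing each possibility with the mother AO and summing P(type A): 1/4·1 + 1/4·1/2 + 1/4·3/4 + 1/4·1/4 = 5/8.
Similarly for Rh via the father's Rh distribution: P(Rh-) = 1/2.
Independent loci: 5/8 × 1/2 = 5/16.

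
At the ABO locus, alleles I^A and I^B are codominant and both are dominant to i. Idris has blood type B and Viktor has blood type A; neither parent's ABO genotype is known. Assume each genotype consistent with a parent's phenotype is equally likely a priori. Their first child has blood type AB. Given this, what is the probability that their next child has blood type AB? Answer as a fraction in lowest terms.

25/36

Possible genotypes: Idris ∈ {I^B I^B, I^B i}; Viktor ∈ {I^A I^A, I^A i}.
Weight each parental genotype pair by prior × P(type-AB child):
  I^B I^B × I^A I^A: posterior weight 4/9; P(next child type AB) = 1.
  I^B I^B × I^A i: posterior weight 2/9; P(next child type AB) = 1/2.
  I^B i × I^A I^A: posterior weight 2/9; P(next child type AB) = 1/2.
  I^B i × I^A i: posterior weight 1/9; P(next child type AB) = 1/4.
Weighted sum = 25/36.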